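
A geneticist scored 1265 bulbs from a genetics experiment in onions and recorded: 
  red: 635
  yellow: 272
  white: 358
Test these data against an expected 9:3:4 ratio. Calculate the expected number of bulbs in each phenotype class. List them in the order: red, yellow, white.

Under the 9:3:4 hypothesis (Σ ratio = 16, N = 1265):
  red: 1265 × 9/16 = 711.5625
  yellow: 1265 × 3/16 = 237.1875
  white: 1265 × 4/16 = 316.25

711.5625, 237.1875, 316.25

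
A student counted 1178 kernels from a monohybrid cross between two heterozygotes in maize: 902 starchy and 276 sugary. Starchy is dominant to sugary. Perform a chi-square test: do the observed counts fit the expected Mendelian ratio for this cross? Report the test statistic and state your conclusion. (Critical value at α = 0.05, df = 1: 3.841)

1.550; consistent

For a monohybrid cross between heterozygotes with complete dominance, the expected phenotypic ratio is 3:1.
Under the 3:1 hypothesis (Σ ratio = 4, N = 1178):
  starchy: 1178 × 3/4 = 883.5
  sugary: 1178 × 1/4 = 294.5
χ² = Σ (O − E)² / E
  starchy: (902 − 883.5)² / 883.5 = 0.3874
  sugary: (276 − 294.5)² / 294.5 = 1.1621
χ² = 0.3874 + 1.1621 = 1.5495 ≈ 1.550
Degrees of freedom = 2 − 1 = 1; critical value at α = 0.05 is 3.841.
Since 1.550 < 3.841, we fail to reject the null hypothesis — the data are consistent with the 3:1 ratio.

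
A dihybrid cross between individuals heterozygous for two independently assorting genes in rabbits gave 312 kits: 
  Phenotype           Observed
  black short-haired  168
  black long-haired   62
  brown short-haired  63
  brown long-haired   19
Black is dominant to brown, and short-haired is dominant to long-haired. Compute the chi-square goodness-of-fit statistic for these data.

A dihybrid F₂ with independent assortment and complete dominance at both loci gives a 9:3:3:1 phenotypic ratio.
Total ratio parts = 16. Expected numbers out of 312:
  black short-haired: 312 × 9/16 = 175.5
  black long-haired: 312 × 3/16 = 58.5
  brown short-haired: 312 × 3/16 = 58.5
  brown long-haired: 312 × 1/16 = 19.5
χ² = Σ (O − E)² / E
  black short-haired: (168 − 175.5)² / 175.5 = 0.3205
  black long-haired: (62 − 58.5)² / 58.5 = 0.2094
  brown short-haired: (63 − 58.5)² / 58.5 = 0.3462
  brown long-haired: (19 − 19.5)² / 19.5 = 0.0128
χ² = 0.3205 + 0.2094 + 0.3462 + 0.0128 = 0.8889 ≈ 0.889

0.889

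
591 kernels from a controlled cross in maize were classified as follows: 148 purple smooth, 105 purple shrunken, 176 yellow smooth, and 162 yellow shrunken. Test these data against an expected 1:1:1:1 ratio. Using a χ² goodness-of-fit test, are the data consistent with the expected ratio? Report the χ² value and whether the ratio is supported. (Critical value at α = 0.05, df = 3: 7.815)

The 1:1:1:1 ratio has 4 parts, so with N = 591 the expected counts are:
  purple smooth: 591 × 1/4 = 147.75
  purple shrunken: 591 × 1/4 = 147.75
  yellow smooth: 591 × 1/4 = 147.75
  yellow shrunken: 591 × 1/4 = 147.75
χ² = Σ (O − E)² / E
  purple smooth: (148 − 147.75)² / 147.75 = 0.0004
  purple shrunken: (105 − 147.75)² / 147.75 = 12.3693
  yellow smooth: (176 − 147.75)² / 147.75 = 5.4014
  yellow shrunken: (162 − 147.75)² / 147.75 = 1.3744
χ² = 0.0004 + 12.3693 + 5.4014 + 1.3744 = 19.1455 ≈ 19.146
Degrees of freedom = 4 − 1 = 3; critical value at α = 0.05 is 7.815.
Since 19.146 > 7.815, we reject the null hypothesis — the data do not fit the 1:1:1:1 ratio.

19.146; not consistent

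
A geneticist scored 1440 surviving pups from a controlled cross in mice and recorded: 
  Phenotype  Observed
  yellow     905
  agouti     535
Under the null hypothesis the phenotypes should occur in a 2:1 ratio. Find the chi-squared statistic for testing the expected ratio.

9.453

The 2:1 ratio has 3 parts, so with N = 1440 the expected counts are:
  yellow: 1440 × 2/3 = 960
  agouti: 1440 × 1/3 = 480
χ² = Σ (O − E)² / E
  yellow: (905 − 960)² / 960 = 3.1510
  agouti: (535 − 480)² / 480 = 6.3021
χ² = 3.1510 + 6.3021 = 9.4531 ≈ 9.453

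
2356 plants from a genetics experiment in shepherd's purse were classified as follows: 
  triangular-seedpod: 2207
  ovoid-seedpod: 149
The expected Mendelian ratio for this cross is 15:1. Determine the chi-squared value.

Under the 15:1 hypothesis (Σ ratio = 16, N = 2356):
  triangular-seedpod: 2356 × 15/16 = 2208.75
  ovoid-seedpod: 2356 × 1/16 = 147.25
χ² = Σ (O − E)² / E
  triangular-seedpod: (2207 − 2208.75)² / 2208.75 = 0.0014
  ovoid-seedpod: (149 − 147.25)² / 147.25 = 0.0208
χ² = 0.0014 + 0.0208 = 0.0222 ≈ 0.022

0.022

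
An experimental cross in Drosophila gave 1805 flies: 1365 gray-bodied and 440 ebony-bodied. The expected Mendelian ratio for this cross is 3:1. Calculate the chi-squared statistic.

Total ratio parts = 4. Expected numbers out of 1805:
  gray-bodied: 1805 × 3/4 = 1353.75
  ebony-bodied: 1805 × 1/4 = 451.25
χ² = Σ (O − E)² / E
  gray-bodied: (1365 − 1353.75)² / 1353.75 = 0.0935
  ebony-bodied: (440 − 451.25)² / 451.25 = 0.2805
χ² = 0.0935 + 0.2805 = 0.374

0.374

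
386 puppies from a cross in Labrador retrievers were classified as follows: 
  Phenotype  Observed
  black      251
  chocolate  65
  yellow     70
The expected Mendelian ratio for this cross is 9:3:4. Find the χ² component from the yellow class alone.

7.277

Expected counts for N = 386 under a 9:3:4 ratio (total parts = 16):
  black: 386 × 9/16 = 217.125
  chocolate: 386 × 3/16 = 72.375
  yellow: 386 × 4/16 = 96.5
Contribution of yellow: (70 − 96.5)² / 96.5 = 7.2772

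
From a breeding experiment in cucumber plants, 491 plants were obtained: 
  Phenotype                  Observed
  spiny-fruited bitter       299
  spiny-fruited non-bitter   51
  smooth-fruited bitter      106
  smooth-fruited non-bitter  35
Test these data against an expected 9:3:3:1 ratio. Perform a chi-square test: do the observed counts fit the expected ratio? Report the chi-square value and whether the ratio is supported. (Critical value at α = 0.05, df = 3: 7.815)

22.915; not consistent

Under the 9:3:3:1 hypothesis (Σ ratio = 16, N = 491):
  spiny-fruited bitter: 491 × 9/16 = 276.1875
  spiny-fruited non-bitter: 491 × 3/16 = 92.0625
  smooth-fruited bitter: 491 × 3/16 = 92.0625
  smooth-fruited non-bitter: 491 × 1/16 = 30.6875
χ² = Σ (O − E)² / E
  spiny-fruited bitter: (299 − 276.1875)² / 276.1875 = 1.8843
  spiny-fruited non-bitter: (51 − 92.0625)² / 92.0625 = 18.3150
  smooth-fruited bitter: (106 − 92.0625)² / 92.0625 = 2.1100
  smooth-fruited non-bitter: (35 − 30.6875)² / 30.6875 = 0.6060
χ² = 1.8843 + 18.3150 + 2.1100 + 0.6060 = 22.9153 ≈ 22.915
Degrees of freedom = 4 − 1 = 3; critical value at α = 0.05 is 7.815.
Since 22.915 > 7.815, we reject the null hypothesis — the data do not fit the 9:3:3:1 ratio.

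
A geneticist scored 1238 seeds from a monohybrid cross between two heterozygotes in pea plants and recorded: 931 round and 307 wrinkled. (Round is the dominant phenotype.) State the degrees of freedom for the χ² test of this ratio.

1

For a monohybrid cross between heterozygotes with complete dominance, the expected phenotypic ratio is 3:1.
A goodness-of-fit test with 2 phenotype classes has df = 2 − 1 = 1.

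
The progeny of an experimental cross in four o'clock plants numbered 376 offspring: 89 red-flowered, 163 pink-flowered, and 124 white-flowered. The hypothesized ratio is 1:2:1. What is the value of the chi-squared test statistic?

Under the 1:2:1 hypothesis (Σ ratio = 4, N = 376):
  red-flowered: 376 × 1/4 = 94
  pink-flowered: 376 × 2/4 = 188
  white-flowered: 376 × 1/4 = 94
χ² = Σ (O − E)² / E
  red-flowered: (89 − 94)² / 94 = 0.2660
  pink-flowered: (163 − 188)² / 188 = 3.3245
  white-flowered: (124 − 94)² / 94 = 9.5745
χ² = 0.2660 + 3.3245 + 9.5745 = 13.165

13.165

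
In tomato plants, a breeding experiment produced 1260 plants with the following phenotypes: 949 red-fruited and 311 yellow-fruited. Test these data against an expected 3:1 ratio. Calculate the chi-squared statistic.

Expected counts for N = 1260 under a 3:1 ratio (total parts = 4):
  red-fruited: 1260 × 3/4 = 945
  yellow-fruited: 1260 × 1/4 = 315
χ² = Σ (O − E)² / E
  red-fruited: (949 − 945)² / 945 = 0.0169
  yellow-fruited: (311 − 315)² / 315 = 0.0508
χ² = 0.0169 + 0.0508 = 0.0677 ≈ 0.068

0.068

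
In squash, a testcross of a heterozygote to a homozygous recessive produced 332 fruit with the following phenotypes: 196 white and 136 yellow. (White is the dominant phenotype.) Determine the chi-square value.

A testcross of a heterozygote (Aa × aa) gives a 1:1 phenotypic ratio.
Total ratio parts = 2. Expected numbers out of 332:
  white: 332 × 1/2 = 166
  yellow: 332 × 1/2 = 166
χ² = Σ (O − E)² / E
  white: (196 − 166)² / 166 = 5.4217
  yellow: (136 − 166)² / 166 = 5.4217
χ² = 5.4217 + 5.4217 = 10.8434 ≈ 10.843

10.843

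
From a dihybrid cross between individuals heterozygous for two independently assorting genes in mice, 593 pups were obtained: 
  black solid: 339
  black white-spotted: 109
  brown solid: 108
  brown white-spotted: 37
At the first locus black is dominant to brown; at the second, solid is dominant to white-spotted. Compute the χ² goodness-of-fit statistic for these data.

A dihybrid F₂ with independent assortment and complete dominance at both loci gives a 9:3:3:1 phenotypic ratio.
Under the 9:3:3:1 hypothesis (Σ ratio = 16, N = 593):
  black solid: 593 × 9/16 = 333.5625
  black white-spotted: 593 × 3/16 = 111.1875
  brown solid: 593 × 3/16 = 111.1875
  brown white-spotted: 593 × 1/16 = 37.0625
χ² = Σ (O − E)² / E
  black solid: (339 − 333.5625)² / 333.5625 = 0.0886
  black white-spotted: (109 − 111.1875)² / 111.1875 = 0.0430
  brown solid: (108 − 111.1875)² / 111.1875 = 0.0914
  brown white-spotted: (37 − 37.0625)² / 37.0625 = 0.0001
χ² = 0.0886 + 0.0430 + 0.0914 + 0.0001 = 0.2231 ≈ 0.223

0.223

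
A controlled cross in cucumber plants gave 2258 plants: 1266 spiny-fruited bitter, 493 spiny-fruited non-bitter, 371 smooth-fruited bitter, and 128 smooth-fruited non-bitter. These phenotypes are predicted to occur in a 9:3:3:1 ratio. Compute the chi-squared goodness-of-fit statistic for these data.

19.163

Under the 9:3:3:1 hypothesis (Σ ratio = 16, N = 2258):
  spiny-fruited bitter: 2258 × 9/16 = 1270.125
  spiny-fruited non-bitter: 2258 × 3/16 = 423.375
  smooth-fruited bitter: 2258 × 3/16 = 423.375
  smooth-fruited non-bitter: 2258 × 1/16 = 141.125
χ² = Σ (O − E)² / E
  spiny-fruited bitter: (1266 − 1270.125)² / 1270.125 = 0.0134
  spiny-fruited non-bitter: (493 − 423.375)² / 423.375 = 11.4500
  smooth-fruited bitter: (371 − 423.375)² / 423.375 = 6.4792
  smooth-fruited non-bitter: (128 − 141.125)² / 141.125 = 1.2207
χ² = 0.0134 + 11.4500 + 6.4792 + 1.2207 = 19.1633 ≈ 19.163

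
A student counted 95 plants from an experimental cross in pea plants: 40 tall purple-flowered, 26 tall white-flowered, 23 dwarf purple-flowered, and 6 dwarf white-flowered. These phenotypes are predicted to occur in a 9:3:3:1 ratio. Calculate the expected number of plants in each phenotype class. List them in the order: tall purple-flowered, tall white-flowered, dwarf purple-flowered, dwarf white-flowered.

53.4375, 17.8125, 17.8125, 5.9375

Expected counts for N = 95 under a 9:3:3:1 ratio (total parts = 16):
  tall purple-flowered: 95 × 9/16 = 53.4375
  tall white-flowered: 95 × 3/16 = 17.8125
  dwarf purple-flowered: 95 × 3/16 = 17.8125
  dwarf white-flowered: 95 × 1/16 = 5.9375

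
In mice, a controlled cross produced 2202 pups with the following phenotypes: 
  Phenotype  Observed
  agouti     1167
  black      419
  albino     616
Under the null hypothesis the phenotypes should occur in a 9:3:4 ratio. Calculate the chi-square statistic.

12.026

Expected counts for N = 2202 under a 9:3:4 ratio (total parts = 16):
  agouti: 2202 × 9/16 = 1238.625
  black: 2202 × 3/16 = 412.875
  albino: 2202 × 4/16 = 550.5
χ² = Σ (O − E)² / E
  agouti: (1167 − 1238.625)² / 1238.625 = 4.1418
  black: (419 − 412.875)² / 412.875 = 0.0909
  albino: (616 − 550.5)² / 550.5 = 7.7934
χ² = 4.1418 + 0.0909 + 7.7934 = 12.0261 ≈ 12.026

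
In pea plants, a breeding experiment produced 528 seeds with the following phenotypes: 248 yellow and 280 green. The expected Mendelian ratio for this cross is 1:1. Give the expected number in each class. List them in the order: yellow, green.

264, 264

Total ratio parts = 2. Expected numbers out of 528:
  yellow: 528 × 1/2 = 264
  green: 528 × 1/2 = 264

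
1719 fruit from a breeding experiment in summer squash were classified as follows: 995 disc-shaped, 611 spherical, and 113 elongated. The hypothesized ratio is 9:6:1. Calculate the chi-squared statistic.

Total ratio parts = 16. Expected numbers out of 1719:
  disc-shaped: 1719 × 9/16 = 966.9375
  spherical: 1719 × 6/16 = 644.625
  elongated: 1719 × 1/16 = 107.4375
χ² = Σ (O − E)² / E
  disc-shaped: (995 − 966.9375)² / 966.9375 = 0.8144
  spherical: (611 − 644.625)² / 644.625 = 1.7540
  elongated: (113 − 107.4375)² / 107.4375 = 0.2880
χ² = 0.8144 + 1.7540 + 0.2880 = 2.8564 ≈ 2.856

2.856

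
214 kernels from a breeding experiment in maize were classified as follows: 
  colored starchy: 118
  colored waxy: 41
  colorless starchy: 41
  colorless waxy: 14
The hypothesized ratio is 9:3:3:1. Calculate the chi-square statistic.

0.114

Total ratio parts = 16. Expected numbers out of 214:
  colored starchy: 214 × 9/16 = 120.375
  colored waxy: 214 × 3/16 = 40.125
  colorless starchy: 214 × 3/16 = 40.125
  colorless waxy: 214 × 1/16 = 13.375
χ² = Σ (O − E)² / E
  colored starchy: (118 − 120.375)² / 120.375 = 0.0469
  colored waxy: (41 − 40.125)² / 40.125 = 0.0191
  colorless starchy: (41 − 40.125)² / 40.125 = 0.0191
  colorless waxy: (14 − 13.375)² / 13.375 = 0.0292
χ² = 0.0469 + 0.0191 + 0.0191 + 0.0292 = 0.1143 ≈ 0.114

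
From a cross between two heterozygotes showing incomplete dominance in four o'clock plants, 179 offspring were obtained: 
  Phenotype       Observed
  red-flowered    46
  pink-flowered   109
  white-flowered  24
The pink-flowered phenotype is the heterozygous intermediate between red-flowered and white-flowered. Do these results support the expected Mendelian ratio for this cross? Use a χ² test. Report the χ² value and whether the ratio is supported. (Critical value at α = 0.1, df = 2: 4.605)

13.905; not consistent

With incomplete dominance, a heterozygote × heterozygote cross gives a 1:2:1 phenotypic ratio.
Expected counts for N = 179 under a 1:2:1 ratio (total parts = 4):
  red-flowered: 179 × 1/4 = 44.75
  pink-flowered: 179 × 2/4 = 89.5
  white-flowered: 179 × 1/4 = 44.75
χ² = Σ (O − E)² / E
  red-flowered: (46 − 44.75)² / 44.75 = 0.0349
  pink-flowered: (109 − 89.5)² / 89.5 = 4.2486
  white-flowered: (24 − 44.75)² / 44.75 = 9.6215
χ² = 0.0349 + 4.2486 + 9.6215 = 13.905
Degrees of freedom = 3 − 1 = 2; critical value at α = 0.1 is 4.605.
Since 13.905 > 4.605, we reject the null hypothesis — the data do not fit the 1:2:1 ratio.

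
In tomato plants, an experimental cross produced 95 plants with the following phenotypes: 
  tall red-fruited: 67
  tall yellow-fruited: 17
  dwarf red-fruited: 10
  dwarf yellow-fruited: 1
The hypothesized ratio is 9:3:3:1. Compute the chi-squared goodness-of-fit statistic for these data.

Under the 9:3:3:1 hypothesis (Σ ratio = 16, N = 95):
  tall red-fruited: 95 × 9/16 = 53.4375
  tall yellow-fruited: 95 × 3/16 = 17.8125
  dwarf red-fruited: 95 × 3/16 = 17.8125
  dwarf yellow-fruited: 95 × 1/16 = 5.9375
χ² = Σ (O − E)² / E
  tall red-fruited: (67 − 53.4375)² / 53.4375 = 3.4422
  tall yellow-fruited: (17 − 17.8125)² / 17.8125 = 0.0371
  dwarf red-fruited: (10 − 17.8125)² / 17.8125 = 3.4265
  dwarf yellow-fruited: (1 − 5.9375)² / 5.9375 = 4.1059
χ² = 3.4422 + 0.0371 + 3.4265 + 4.1059 = 11.0117 ≈ 11.012

11.012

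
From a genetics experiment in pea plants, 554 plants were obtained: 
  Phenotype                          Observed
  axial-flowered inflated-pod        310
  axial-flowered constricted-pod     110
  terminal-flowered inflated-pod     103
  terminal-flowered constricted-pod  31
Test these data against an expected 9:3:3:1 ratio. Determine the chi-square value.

The 9:3:3:1 ratio has 16 parts, so with N = 554 the expected counts are:
  axial-flowered inflated-pod: 554 × 9/16 = 311.625
  axial-flowered constricted-pod: 554 × 3/16 = 103.875
  terminal-flowered inflated-pod: 554 × 3/16 = 103.875
  terminal-flowered constricted-pod: 554 × 1/16 = 34.625
χ² = Σ (O − E)² / E
  axial-flowered inflated-pod: (310 − 311.625)² / 311.625 = 0.0085
  axial-flowered constricted-pod: (110 − 103.875)² / 103.875 = 0.3612
  terminal-flowered inflated-pod: (103 − 103.875)² / 103.875 = 0.0074
  terminal-flowered constricted-pod: (31 − 34.625)² / 34.625 = 0.3795
χ² = 0.0085 + 0.3612 + 0.0074 + 0.3795 = 0.7566 ≈ 0.757

0.757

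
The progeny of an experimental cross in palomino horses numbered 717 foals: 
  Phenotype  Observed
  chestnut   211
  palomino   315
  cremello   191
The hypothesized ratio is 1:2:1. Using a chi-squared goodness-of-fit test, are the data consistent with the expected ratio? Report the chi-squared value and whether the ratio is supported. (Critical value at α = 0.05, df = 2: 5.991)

11.672; not consistent

Expected counts for N = 717 under a 1:2:1 ratio (total parts = 4):
  chestnut: 717 × 1/4 = 179.25
  palomino: 717 × 2/4 = 358.5
  cremello: 717 × 1/4 = 179.25
χ² = Σ (O − E)² / E
  chestnut: (211 − 179.25)² / 179.25 = 5.6238
  palomino: (315 − 358.5)² / 358.5 = 5.2782
  cremello: (191 − 179.25)² / 179.25 = 0.7702
χ² = 5.6238 + 5.2782 + 0.7702 = 11.6722 ≈ 11.672
Degrees of freedom = 3 − 1 = 2; critical value at α = 0.05 is 5.991.
Since 11.672 > 5.991, we reject the null hypothesis — the data do not fit the 1:2:1 ratio.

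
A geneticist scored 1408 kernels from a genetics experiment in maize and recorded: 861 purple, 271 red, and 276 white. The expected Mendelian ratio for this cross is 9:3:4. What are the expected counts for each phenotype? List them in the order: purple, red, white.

The 9:3:4 ratio has 16 parts, so with N = 1408 the expected counts are:
  purple: 1408 × 9/16 = 792
  red: 1408 × 3/16 = 264
  white: 1408 × 4/16 = 352

792, 264, 352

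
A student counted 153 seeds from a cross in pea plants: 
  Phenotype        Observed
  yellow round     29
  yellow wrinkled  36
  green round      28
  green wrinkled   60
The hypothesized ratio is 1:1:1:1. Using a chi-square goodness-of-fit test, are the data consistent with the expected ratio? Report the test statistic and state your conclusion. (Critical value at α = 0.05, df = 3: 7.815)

17.484; not consistent

Under the 1:1:1:1 hypothesis (Σ ratio = 4, N = 153):
  yellow round: 153 × 1/4 = 38.25
  yellow wrinkled: 153 × 1/4 = 38.25
  green round: 153 × 1/4 = 38.25
  green wrinkled: 153 × 1/4 = 38.25
χ² = Σ (O − E)² / E
  yellow round: (29 − 38.25)² / 38.25 = 2.2369
  yellow wrinkled: (36 − 38.25)² / 38.25 = 0.1324
  green round: (28 − 38.25)² / 38.25 = 2.7467
  green wrinkled: (60 − 38.25)² / 38.25 = 12.3676
χ² = 2.2369 + 0.1324 + 2.7467 + 12.3676 = 17.4836 ≈ 17.484
Degrees of freedom = 4 − 1 = 3; critical value at α = 0.05 is 7.815.
Since 17.484 > 7.815, we reject the null hypothesis — the data do not fit the 1:1:1:1 ratio.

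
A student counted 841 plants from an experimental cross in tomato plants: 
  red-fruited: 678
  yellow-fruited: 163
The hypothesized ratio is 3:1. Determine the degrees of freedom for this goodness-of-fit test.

1

A goodness-of-fit test with 2 phenotype classes has df = 2 − 1 = 1.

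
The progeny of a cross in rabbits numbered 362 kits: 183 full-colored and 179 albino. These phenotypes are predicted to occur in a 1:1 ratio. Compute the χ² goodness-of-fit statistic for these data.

0.044

Under the 1:1 hypothesis (Σ ratio = 2, N = 362):
  full-colored: 362 × 1/2 = 181
  albino: 362 × 1/2 = 181
χ² = Σ (O − E)² / E
  full-colored: (183 − 181)² / 181 = 0.0221
  albino: (179 − 181)² / 181 = 0.0221
χ² = 0.0221 + 0.0221 = 0.0442 ≈ 0.044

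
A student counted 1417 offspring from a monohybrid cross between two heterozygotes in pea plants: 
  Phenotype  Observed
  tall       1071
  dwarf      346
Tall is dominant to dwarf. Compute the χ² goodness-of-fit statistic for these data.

For a monohybrid cross between heterozygotes with complete dominance, the expected phenotypic ratio is 3:1.
Expected counts for N = 1417 under a 3:1 ratio (total parts = 4):
  tall: 1417 × 3/4 = 1062.75
  dwarf: 1417 × 1/4 = 354.25
χ² = Σ (O − E)² / E
  tall: (1071 − 1062.75)² / 1062.75 = 0.0640
  dwarf: (346 − 354.25)² / 354.25 = 0.1921
χ² = 0.0640 + 0.1921 = 0.2561 ≈ 0.256

0.256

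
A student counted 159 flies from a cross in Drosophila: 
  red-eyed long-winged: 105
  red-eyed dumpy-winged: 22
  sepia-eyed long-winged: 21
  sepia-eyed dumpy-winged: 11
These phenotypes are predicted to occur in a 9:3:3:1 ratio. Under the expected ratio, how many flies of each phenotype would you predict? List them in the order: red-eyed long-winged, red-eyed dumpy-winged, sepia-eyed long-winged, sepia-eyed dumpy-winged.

Expected counts for N = 159 under a 9:3:3:1 ratio (total parts = 16):
  red-eyed long-winged: 159 × 9/16 = 89.4375
  red-eyed dumpy-winged: 159 × 3/16 = 29.8125
  sepia-eyed long-winged: 159 × 3/16 = 29.8125
  sepia-eyed dumpy-winged: 159 × 1/16 = 9.9375

89.4375, 29.8125, 29.8125, 9.9375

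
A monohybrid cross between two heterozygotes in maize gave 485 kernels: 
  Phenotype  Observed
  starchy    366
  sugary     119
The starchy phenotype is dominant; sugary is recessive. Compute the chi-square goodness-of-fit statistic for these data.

0.056

For a monohybrid cross between heterozygotes with complete dominance, the expected phenotypic ratio is 3:1.
The 3:1 ratio has 4 parts, so with N = 485 the expected counts are:
  starchy: 485 × 3/4 = 363.75
  sugary: 485 × 1/4 = 121.25
χ² = Σ (O − E)² / E
  starchy: (366 − 363.75)² / 363.75 = 0.0139
  sugary: (119 − 121.25)² / 121.25 = 0.0418
χ² = 0.0139 + 0.0418 = 0.0557 ≈ 0.056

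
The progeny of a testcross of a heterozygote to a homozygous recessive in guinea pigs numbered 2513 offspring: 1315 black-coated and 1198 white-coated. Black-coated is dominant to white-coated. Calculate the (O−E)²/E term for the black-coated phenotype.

A testcross of a heterozygote (Aa × aa) gives a 1:1 phenotypic ratio.
Total ratio parts = 2. Expected numbers out of 2513:
  black-coated: 2513 × 1/2 = 1256.5
  white-coated: 2513 × 1/2 = 1256.5
Contribution of black-coated: (1315 − 1256.5)² / 1256.5 = 2.7236

2.724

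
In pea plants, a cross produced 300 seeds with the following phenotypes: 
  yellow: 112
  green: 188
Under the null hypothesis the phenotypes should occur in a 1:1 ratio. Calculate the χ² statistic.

19.253

Expected counts for N = 300 under a 1:1 ratio (total parts = 2):
  yellow: 300 × 1/2 = 150
  green: 300 × 1/2 = 150
χ² = Σ (O − E)² / E
  yellow: (112 − 150)² / 150 = 9.6267
  green: (188 − 150)² / 150 = 9.6267
χ² = 9.6267 + 9.6267 = 19.2534 ≈ 19.253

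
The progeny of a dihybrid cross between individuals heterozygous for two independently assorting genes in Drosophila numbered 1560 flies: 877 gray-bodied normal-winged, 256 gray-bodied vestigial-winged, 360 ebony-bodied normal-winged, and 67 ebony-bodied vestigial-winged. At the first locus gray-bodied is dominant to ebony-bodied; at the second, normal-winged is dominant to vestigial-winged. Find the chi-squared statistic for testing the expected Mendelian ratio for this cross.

A dihybrid F₂ with independent assortment and complete dominance at both loci gives a 9:3:3:1 phenotypic ratio.
Total ratio parts = 16. Expected numbers out of 1560:
  gray-bodied normal-winged: 1560 × 9/16 = 877.5
  gray-bodied vestigial-winged: 1560 × 3/16 = 292.5
  ebony-bodied normal-winged: 1560 × 3/16 = 292.5
  ebony-bodied vestigial-winged: 1560 × 1/16 = 97.5
χ² = Σ (O − E)² / E
  gray-bodied normal-winged: (877 − 877.5)² / 877.5 = 0.0003
  gray-bodied vestigial-winged: (256 − 292.5)² / 292.5 = 4.5547
  ebony-bodied normal-winged: (360 − 292.5)² / 292.5 = 15.5769
  ebony-bodied vestigial-winged: (67 − 97.5)² / 97.5 = 9.5410
χ² = 0.0003 + 4.5547 + 15.5769 + 9.5410 = 29.6729 ≈ 29.673

29.673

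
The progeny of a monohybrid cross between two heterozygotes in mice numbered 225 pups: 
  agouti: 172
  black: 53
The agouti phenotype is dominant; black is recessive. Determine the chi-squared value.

For a monohybrid cross between heterozygotes with complete dominance, the expected phenotypic ratio is 3:1.
The 3:1 ratio has 4 parts, so with N = 225 the expected counts are:
  agouti: 225 × 3/4 = 168.75
  black: 225 × 1/4 = 56.25
χ² = Σ (O − E)² / E
  agouti: (172 − 168.75)² / 168.75 = 0.0626
  black: (53 − 56.25)² / 56.25 = 0.1878
χ² = 0.0626 + 0.1878 = 0.2504 ≈ 0.250

0.250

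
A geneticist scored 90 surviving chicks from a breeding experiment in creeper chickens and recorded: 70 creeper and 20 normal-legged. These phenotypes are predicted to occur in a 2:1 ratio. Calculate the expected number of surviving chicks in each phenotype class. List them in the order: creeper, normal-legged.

Total ratio parts = 3. Expected numbers out of 90:
  creeper: 90 × 2/3 = 60
  normal-legged: 90 × 1/3 = 30

60, 30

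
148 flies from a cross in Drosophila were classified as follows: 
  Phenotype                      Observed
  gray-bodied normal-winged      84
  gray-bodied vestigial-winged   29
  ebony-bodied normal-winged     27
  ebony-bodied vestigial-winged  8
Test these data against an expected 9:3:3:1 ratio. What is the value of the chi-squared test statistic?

Under the 9:3:3:1 hypothesis (Σ ratio = 16, N = 148):
  gray-bodied normal-winged: 148 × 9/16 = 83.25
  gray-bodied vestigial-winged: 148 × 3/16 = 27.75
  ebony-bodied normal-winged: 148 × 3/16 = 27.75
  ebony-bodied vestigial-winged: 148 × 1/16 = 9.25
χ² = Σ (O − E)² / E
  gray-bodied normal-winged: (84 − 83.25)² / 83.25 = 0.0068
  gray-bodied vestigial-winged: (29 − 27.75)² / 27.75 = 0.0563
  ebony-bodied normal-winged: (27 − 27.75)² / 27.75 = 0.0203
  ebony-bodied vestigial-winged: (8 − 9.25)² / 9.25 = 0.1689
χ² = 0.0068 + 0.0563 + 0.0203 + 0.1689 = 0.2523 ≈ 0.252

0.252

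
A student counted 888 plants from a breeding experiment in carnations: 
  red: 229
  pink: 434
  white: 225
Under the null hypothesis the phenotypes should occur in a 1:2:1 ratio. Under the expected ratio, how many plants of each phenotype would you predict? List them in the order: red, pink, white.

Under the 1:2:1 hypothesis (Σ ratio = 4, N = 888):
  red: 888 × 1/4 = 222
  pink: 888 × 2/4 = 444
  white: 888 × 1/4 = 222

222, 444, 222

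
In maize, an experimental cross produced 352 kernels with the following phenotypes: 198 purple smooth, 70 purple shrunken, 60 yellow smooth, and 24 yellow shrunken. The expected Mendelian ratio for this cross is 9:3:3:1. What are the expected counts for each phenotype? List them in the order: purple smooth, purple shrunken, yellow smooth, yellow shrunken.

198, 66, 66, 22

Total ratio parts = 16. Expected numbers out of 352:
  purple smooth: 352 × 9/16 = 198
  purple shrunken: 352 × 3/16 = 66
  yellow smooth: 352 × 3/16 = 66
  yellow shrunken: 352 × 1/16 = 22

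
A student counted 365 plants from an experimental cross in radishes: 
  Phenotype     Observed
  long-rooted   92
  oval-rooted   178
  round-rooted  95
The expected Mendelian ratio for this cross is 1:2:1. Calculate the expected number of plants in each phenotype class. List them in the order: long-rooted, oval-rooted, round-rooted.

91.25, 182.5, 91.25

The 1:2:1 ratio has 4 parts, so with N = 365 the expected counts are:
  long-rooted: 365 × 1/4 = 91.25
  oval-rooted: 365 × 2/4 = 182.5
  round-rooted: 365 × 1/4 = 91.25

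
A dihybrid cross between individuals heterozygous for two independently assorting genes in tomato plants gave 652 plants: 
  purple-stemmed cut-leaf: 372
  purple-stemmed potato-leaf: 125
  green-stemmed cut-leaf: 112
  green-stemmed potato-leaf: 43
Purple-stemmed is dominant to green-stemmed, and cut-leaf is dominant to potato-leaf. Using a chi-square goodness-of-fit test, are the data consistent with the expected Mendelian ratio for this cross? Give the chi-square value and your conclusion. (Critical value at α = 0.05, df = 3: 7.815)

1.121; consistent

A dihybrid F₂ with independent assortment and complete dominance at both loci gives a 9:3:3:1 phenotypic ratio.
Under the 9:3:3:1 hypothesis (Σ ratio = 16, N = 652):
  purple-stemmed cut-leaf: 652 × 9/16 = 366.75
  purple-stemmed potato-leaf: 652 × 3/16 = 122.25
  green-stemmed cut-leaf: 652 × 3/16 = 122.25
  green-stemmed potato-leaf: 652 × 1/16 = 40.75
χ² = Σ (O − E)² / E
  purple-stemmed cut-leaf: (372 − 366.75)² / 366.75 = 0.0752
  purple-stemmed potato-leaf: (125 − 122.25)² / 122.25 = 0.0619
  green-stemmed cut-leaf: (112 − 122.25)² / 122.25 = 0.8594
  green-stemmed potato-leaf: (43 − 40.75)² / 40.75 = 0.1242
χ² = 0.0752 + 0.0619 + 0.8594 + 0.1242 = 1.1207 ≈ 1.121
Degrees of freedom = 4 − 1 = 3; critical value at α = 0.05 is 7.815.
Since 1.121 < 7.815, we fail to reject the null hypothesis — the data are consistent with the 9:3:3:1 ratio.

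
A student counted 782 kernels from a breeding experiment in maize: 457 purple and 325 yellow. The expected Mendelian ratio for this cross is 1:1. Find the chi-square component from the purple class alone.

Under the 1:1 hypothesis (Σ ratio = 2, N = 782):
  purple: 782 × 1/2 = 391
  yellow: 782 × 1/2 = 391
Contribution of purple: (457 − 391)² / 391 = 11.1407

11.141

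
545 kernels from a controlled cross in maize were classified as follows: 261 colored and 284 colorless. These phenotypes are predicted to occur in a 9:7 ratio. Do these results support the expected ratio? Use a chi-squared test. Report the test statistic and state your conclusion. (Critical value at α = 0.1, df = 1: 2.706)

15.478; not consistent

Expected counts for N = 545 under a 9:7 ratio (total parts = 16):
  colored: 545 × 9/16 = 306.5625
  colorless: 545 × 7/16 = 238.4375
χ² = Σ (O − E)² / E
  colored: (261 − 306.5625)² / 306.5625 = 6.7717
  colorless: (284 − 238.4375)² / 238.4375 = 8.7064
χ² = 6.7717 + 8.7064 = 15.4781 ≈ 15.478
Degrees of freedom = 2 − 1 = 1; critical value at α = 0.1 is 2.706.
Since 15.478 > 2.706, we reject the null hypothesis — the data do not fit the 9:7 ratio.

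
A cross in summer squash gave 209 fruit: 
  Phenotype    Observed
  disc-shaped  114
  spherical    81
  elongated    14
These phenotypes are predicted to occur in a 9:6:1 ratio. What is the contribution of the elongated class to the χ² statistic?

0.067

Under the 9:6:1 hypothesis (Σ ratio = 16, N = 209):
  disc-shaped: 209 × 9/16 = 117.5625
  spherical: 209 × 6/16 = 78.375
  elongated: 209 × 1/16 = 13.0625
Contribution of elongated: (14 − 13.0625)² / 13.0625 = 0.0673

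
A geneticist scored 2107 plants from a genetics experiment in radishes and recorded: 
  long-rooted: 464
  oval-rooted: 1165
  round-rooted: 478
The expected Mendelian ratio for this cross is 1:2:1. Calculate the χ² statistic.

Expected counts for N = 2107 under a 1:2:1 ratio (total parts = 4):
  long-rooted: 2107 × 1/4 = 526.75
  oval-rooted: 2107 × 2/4 = 1053.5
  round-rooted: 2107 × 1/4 = 526.75
χ² = Σ (O − E)² / E
  long-rooted: (464 − 526.75)² / 526.75 = 7.4752
  oval-rooted: (1165 − 1053.5)² / 1053.5 = 11.8009
  round-rooted: (478 − 526.75)² / 526.75 = 4.5117
χ² = 7.4752 + 11.8009 + 4.5117 = 23.7878 ≈ 23.788

23.788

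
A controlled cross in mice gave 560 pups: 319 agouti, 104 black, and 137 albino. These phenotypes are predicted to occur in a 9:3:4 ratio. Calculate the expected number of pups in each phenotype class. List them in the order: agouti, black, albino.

Expected counts for N = 560 under a 9:3:4 ratio (total parts = 16):
  agouti: 560 × 9/16 = 315
  black: 560 × 3/16 = 105
  albino: 560 × 4/16 = 140

315, 105, 140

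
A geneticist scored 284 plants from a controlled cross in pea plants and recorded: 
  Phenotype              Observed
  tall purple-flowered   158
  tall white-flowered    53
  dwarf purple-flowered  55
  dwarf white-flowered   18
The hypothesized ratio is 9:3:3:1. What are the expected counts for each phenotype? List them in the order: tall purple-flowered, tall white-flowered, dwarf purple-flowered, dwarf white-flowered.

159.75, 53.25, 53.25, 17.75

Expected counts for N = 284 under a 9:3:3:1 ratio (total parts = 16):
  tall purple-flowered: 284 × 9/16 = 159.75
  tall white-flowered: 284 × 3/16 = 53.25
  dwarf purple-flowered: 284 × 3/16 = 53.25
  dwarf white-flowered: 284 × 1/16 = 17.75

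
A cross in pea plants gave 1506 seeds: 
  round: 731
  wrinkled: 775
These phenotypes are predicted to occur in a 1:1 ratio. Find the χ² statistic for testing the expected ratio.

1.286

The 1:1 ratio has 2 parts, so with N = 1506 the expected counts are:
  round: 1506 × 1/2 = 753
  wrinkled: 1506 × 1/2 = 753
χ² = Σ (O − E)² / E
  round: (731 − 753)² / 753 = 0.6428
  wrinkled: (775 − 753)² / 753 = 0.6428
χ² = 0.6428 + 0.6428 = 1.2856 ≈ 1.286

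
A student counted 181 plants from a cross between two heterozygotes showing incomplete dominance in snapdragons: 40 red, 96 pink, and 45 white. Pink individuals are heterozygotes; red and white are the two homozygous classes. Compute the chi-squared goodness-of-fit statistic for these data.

0.945

With incomplete dominance, a heterozygote × heterozygote cross gives a 1:2:1 phenotypic ratio.
Expected counts for N = 181 under a 1:2:1 ratio (total parts = 4):
  red: 181 × 1/4 = 45.25
  pink: 181 × 2/4 = 90.5
  white: 181 × 1/4 = 45.25
χ² = Σ (O − E)² / E
  red: (40 − 45.25)² / 45.25 = 0.6091
  pink: (96 − 90.5)² / 90.5 = 0.3343
  white: (45 − 45.25)² / 45.25 = 0.0014
χ² = 0.6091 + 0.3343 + 0.0014 = 0.9448 ≈ 0.945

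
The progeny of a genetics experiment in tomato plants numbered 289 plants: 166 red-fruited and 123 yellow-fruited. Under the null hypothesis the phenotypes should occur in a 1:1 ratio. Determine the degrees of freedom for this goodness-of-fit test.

1

A goodness-of-fit test with 2 phenotype classes has df = 2 − 1 = 1.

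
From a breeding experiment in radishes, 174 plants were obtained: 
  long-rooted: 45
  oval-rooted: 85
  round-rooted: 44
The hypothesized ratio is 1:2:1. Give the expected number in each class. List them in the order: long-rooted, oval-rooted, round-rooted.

Under the 1:2:1 hypothesis (Σ ratio = 4, N = 174):
  long-rooted: 174 × 1/4 = 43.5
  oval-rooted: 174 × 2/4 = 87
  round-rooted: 174 × 1/4 = 43.5

43.5, 87, 43.5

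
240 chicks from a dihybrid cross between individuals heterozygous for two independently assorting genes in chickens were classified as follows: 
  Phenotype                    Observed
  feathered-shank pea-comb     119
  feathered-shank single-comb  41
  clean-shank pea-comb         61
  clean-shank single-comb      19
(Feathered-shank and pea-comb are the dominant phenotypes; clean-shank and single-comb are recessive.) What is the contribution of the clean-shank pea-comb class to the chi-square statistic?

A dihybrid F₂ with independent assortment and complete dominance at both loci gives a 9:3:3:1 phenotypic ratio.
Total ratio parts = 16. Expected numbers out of 240:
  feathered-shank pea-comb: 240 × 9/16 = 135
  feathered-shank single-comb: 240 × 3/16 = 45
  clean-shank pea-comb: 240 × 3/16 = 45
  clean-shank single-comb: 240 × 1/16 = 15
Contribution of clean-shank pea-comb: (61 − 45)² / 45 = 5.6889

5.689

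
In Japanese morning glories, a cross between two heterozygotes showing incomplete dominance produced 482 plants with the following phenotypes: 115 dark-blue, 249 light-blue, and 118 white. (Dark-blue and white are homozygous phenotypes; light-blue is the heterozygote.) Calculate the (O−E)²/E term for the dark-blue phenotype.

With incomplete dominance, a heterozygote × heterozygote cross gives a 1:2:1 phenotypic ratio.
Under the 1:2:1 hypothesis (Σ ratio = 4, N = 482):
  dark-blue: 482 × 1/4 = 120.5
  light-blue: 482 × 2/4 = 241
  white: 482 × 1/4 = 120.5
Contribution of dark-blue: (115 − 120.5)² / 120.5 = 0.2510

0.251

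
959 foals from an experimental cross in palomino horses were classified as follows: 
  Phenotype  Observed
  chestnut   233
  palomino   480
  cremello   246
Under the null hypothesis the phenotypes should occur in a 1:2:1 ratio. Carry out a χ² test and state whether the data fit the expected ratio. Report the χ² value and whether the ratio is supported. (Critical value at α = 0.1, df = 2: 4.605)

0.353; consistent

Under the 1:2:1 hypothesis (Σ ratio = 4, N = 959):
  chestnut: 959 × 1/4 = 239.75
  palomino: 959 × 2/4 = 479.5
  cremello: 959 × 1/4 = 239.75
χ² = Σ (O − E)² / E
  chestnut: (233 − 239.75)² / 239.75 = 0.1900
  palomino: (480 − 479.5)² / 479.5 = 0.0005
  cremello: (246 − 239.75)² / 239.75 = 0.1629
χ² = 0.1900 + 0.0005 + 0.1629 = 0.3534 ≈ 0.353
Degrees of freedom = 3 − 1 = 2; critical value at α = 0.1 is 4.605.
Since 0.353 < 4.605, we fail to reject the null hypothesis — the data are consistent with the 1:2:1 ratio.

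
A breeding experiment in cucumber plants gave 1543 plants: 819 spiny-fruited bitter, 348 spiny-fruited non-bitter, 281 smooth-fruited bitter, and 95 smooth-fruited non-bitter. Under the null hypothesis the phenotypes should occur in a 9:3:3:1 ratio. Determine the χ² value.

14.924

Total ratio parts = 16. Expected numbers out of 1543:
  spiny-fruited bitter: 1543 × 9/16 = 867.9375
  spiny-fruited non-bitter: 1543 × 3/16 = 289.3125
  smooth-fruited bitter: 1543 × 3/16 = 289.3125
  smooth-fruited non-bitter: 1543 × 1/16 = 96.4375
χ² = Σ (O − E)² / E
  spiny-fruited bitter: (819 − 867.9375)² / 867.9375 = 2.7593
  spiny-fruited non-bitter: (348 − 289.3125)² / 289.3125 = 11.9049
  smooth-fruited bitter: (281 − 289.3125)² / 289.3125 = 0.2388
  smooth-fruited non-bitter: (95 − 96.4375)² / 96.4375 = 0.0214
χ² = 2.7593 + 11.9049 + 0.2388 + 0.0214 = 14.9244 ≈ 14.924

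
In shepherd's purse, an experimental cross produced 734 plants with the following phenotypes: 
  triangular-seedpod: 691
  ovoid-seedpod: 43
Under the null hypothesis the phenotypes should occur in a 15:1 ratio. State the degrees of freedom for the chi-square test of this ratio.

1

A goodness-of-fit test with 2 phenotype classes has df = 2 − 1 = 1.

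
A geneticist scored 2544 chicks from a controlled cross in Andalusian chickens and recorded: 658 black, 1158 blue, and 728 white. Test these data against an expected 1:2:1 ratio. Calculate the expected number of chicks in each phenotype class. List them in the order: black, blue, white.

Total ratio parts = 4. Expected numbers out of 2544:
  black: 2544 × 1/4 = 636
  blue: 2544 × 2/4 = 1272
  white: 2544 × 1/4 = 636

636, 1272, 636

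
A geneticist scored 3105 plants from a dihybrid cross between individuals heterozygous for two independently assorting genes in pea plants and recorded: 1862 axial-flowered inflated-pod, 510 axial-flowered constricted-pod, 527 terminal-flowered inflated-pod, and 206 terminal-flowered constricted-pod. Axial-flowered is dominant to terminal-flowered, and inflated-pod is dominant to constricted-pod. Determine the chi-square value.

22.546

A dihybrid F₂ with independent assortment and complete dominance at both loci gives a 9:3:3:1 phenotypic ratio.
Expected counts for N = 3105 under a 9:3:3:1 ratio (total parts = 16):
  axial-flowered inflated-pod: 3105 × 9/16 = 1746.5625
  axial-flowered constricted-pod: 3105 × 3/16 = 582.1875
  terminal-flowered inflated-pod: 3105 × 3/16 = 582.1875
  terminal-flowered constricted-pod: 3105 × 1/16 = 194.0625
χ² = Σ (O − E)² / E
  axial-flowered inflated-pod: (1862 − 1746.5625)² / 1746.5625 = 7.6297
  axial-flowered constricted-pod: (510 − 582.1875)² / 582.1875 = 8.9508
  terminal-flowered inflated-pod: (527 − 582.1875)² / 582.1875 = 5.2314
  terminal-flowered constricted-pod: (206 − 194.0625)² / 194.0625 = 0.7343
χ² = 7.6297 + 8.9508 + 5.2314 + 0.7343 = 22.5462 ≈ 22.546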